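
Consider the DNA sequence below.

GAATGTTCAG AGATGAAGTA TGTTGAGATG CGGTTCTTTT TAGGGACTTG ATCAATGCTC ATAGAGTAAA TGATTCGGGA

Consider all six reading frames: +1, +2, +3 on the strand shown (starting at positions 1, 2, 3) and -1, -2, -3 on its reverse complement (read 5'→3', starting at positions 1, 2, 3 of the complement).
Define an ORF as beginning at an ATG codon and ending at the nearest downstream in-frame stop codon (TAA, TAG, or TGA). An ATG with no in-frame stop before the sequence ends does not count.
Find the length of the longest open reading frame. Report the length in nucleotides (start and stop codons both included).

Reverse complement (5'→3'): TCCCGAATCATTTACTCTATGAGCATTGATCAAGTCCCTAAAAAGAACCGCATCTCAACATACTTCATCTCTGAACATTC
Frame +1: GAA TGT TCA GAG ATG AAG TAT GTT GAG ATG CGG TTC TTT TTA GGG ACT TGA TCA ATG CTC ATA GAG TAA ATG ATT CGG — ATG at 13, stop TGA at 49 → 39 nt; ATG at 28, stop TGA at 49 → 24 nt; ATG at 55, stop TAA at 67 → 15 nt.
Frame +2: AAT GTT CAG AGA TGA AGT ATG TTG AGA TGC GGT TCT TTT TAG GGA CTT GAT CAA TGC TCA TAG AGT AAA TGA TTC GGG — ATG at 20, stop TAG at 41 → 24 nt.
Frame +3: ATG TTC AGA GAT GAA GTA TGT TGA GAT GCG GTT CTT TTT AGG GAC TTG ATC AAT GCT CAT AGA GTA AAT GAT TCG GGA — ATG at 3, stop TGA at 24 → 24 nt.
Frame -1: TCC CGA ATC ATT TAC TCT ATG AGC ATT GAT CAA GTC CCT AAA AAG AAC CGC ATC TCA ACA TAC TTC ATC TCT GAA CAT — no ATG→stop ORF.
Frame -2: CCC GAA TCA TTT ACT CTA TGA GCA TTG ATC AAG TCC CTA AAA AGA ACC GCA TCT CAA CAT ACT TCA TCT CTG AAC ATT — no ATG→stop ORF.
Frame -3: CCG AAT CAT TTA CTC TAT GAG CAT TGA TCA AGT CCC TAA AAA GAA CCG CAT CTC AAC ATA CTT CAT CTC TGA ACA TTC — no ATG→stop ORF.
Longest: frame +1, positions 13–51, 39 nt = 13 codons = 12 aa. → 39 nucleotides.

39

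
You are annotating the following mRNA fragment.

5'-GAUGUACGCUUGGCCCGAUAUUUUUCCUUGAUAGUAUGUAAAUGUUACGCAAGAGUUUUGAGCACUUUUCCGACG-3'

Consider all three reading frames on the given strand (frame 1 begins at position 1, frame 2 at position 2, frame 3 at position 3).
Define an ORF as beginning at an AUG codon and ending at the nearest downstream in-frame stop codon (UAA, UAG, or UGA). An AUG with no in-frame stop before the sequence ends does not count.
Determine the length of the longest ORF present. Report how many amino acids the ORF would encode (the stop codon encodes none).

Frame 1: GAU GUA CGC UUG GCC CGA UAU UUU UCC UUG AUA GUA UGU AAA UGU UAC GCA AGA GUU UUG AGC ACU UUU CCG ACG — no AUG→stop ORF.
Frame 2: AUG UAC GCU UGG CCC GAU AUU UUU CCU UGA UAG UAU GUA AAU GUU ACG CAA GAG UUU UGA GCA CUU UUC CGA — AUG at 2, stop UGA at 29 → 30 nt.
Frame 3: UGU ACG CUU GGC CCG AUA UUU UUC CUU GAU AGU AUG UAA AUG UUA CGC AAG AGU UUU GAG CAC UUU UCC GAC — AUG at 36, stop UAA at 39 → 6 nt.
Longest: frame 2, positions 2–31, 30 nt = 10 codons = 9 aa. → 9 amino acids.

9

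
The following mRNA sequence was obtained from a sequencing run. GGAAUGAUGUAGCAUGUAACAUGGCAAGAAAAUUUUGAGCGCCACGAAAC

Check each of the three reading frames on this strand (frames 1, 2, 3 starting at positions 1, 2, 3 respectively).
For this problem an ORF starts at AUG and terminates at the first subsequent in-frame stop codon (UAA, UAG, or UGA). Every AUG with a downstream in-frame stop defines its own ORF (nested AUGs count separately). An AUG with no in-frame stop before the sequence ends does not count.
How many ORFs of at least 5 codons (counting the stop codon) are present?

Frame 1: GGA AUG AUG UAG CAU GUA ACA UGG CAA GAA AAU UUU GAG CGC CAC GAA — AUG at 4, stop UAG at 10 → 9 nt; AUG at 7, stop UAG at 10 → 6 nt.
Frame 2: GAA UGA UGU AGC AUG UAA CAU GGC AAG AAA AUU UUG AGC GCC ACG AAA — AUG at 14, stop UAA at 17 → 6 nt.
Frame 3: AAU GAU GUA GCA UGU AAC AUG GCA AGA AAA UUU UGA GCG CCA CGA AAC — AUG at 21, stop UGA at 36 → 18 nt.
ORFs ≥ 5 codons: frame 3 21–38 (6 codons). Count = 1.

1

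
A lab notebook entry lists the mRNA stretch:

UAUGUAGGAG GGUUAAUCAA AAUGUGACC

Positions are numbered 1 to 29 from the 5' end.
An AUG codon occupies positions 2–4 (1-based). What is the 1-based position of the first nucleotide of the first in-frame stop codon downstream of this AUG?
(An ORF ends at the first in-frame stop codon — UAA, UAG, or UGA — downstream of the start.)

Codons from position 2: AUG (2–4), UAG (5–7).
UAG is a stop codon; it begins at position 5.

5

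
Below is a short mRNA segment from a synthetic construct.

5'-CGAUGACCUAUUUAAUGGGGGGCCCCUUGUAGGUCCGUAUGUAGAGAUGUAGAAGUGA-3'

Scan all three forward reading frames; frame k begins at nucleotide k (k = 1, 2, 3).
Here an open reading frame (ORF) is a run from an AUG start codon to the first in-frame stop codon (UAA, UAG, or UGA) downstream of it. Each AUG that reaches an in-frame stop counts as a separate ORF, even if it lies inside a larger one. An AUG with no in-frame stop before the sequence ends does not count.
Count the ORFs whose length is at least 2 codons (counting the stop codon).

4

Frame 1: CGA UGA CCU AUU UAA UGG GGG GCC CCU UGU AGG UCC GUA UGU AGA GAU GUA GAA GUG — no AUG→stop ORF.
Frame 2: GAU GAC CUA UUU AAU GGG GGG CCC CUU GUA GGU CCG UAU GUA GAG AUG UAG AAG UGA — AUG at 47, stop UAG at 50 → 6 nt.
Frame 3: AUG ACC UAU UUA AUG GGG GGC CCC UUG UAG GUC CGU AUG UAG AGA UGU AGA AGU — AUG at 3, stop UAG at 30 → 30 nt; AUG at 15, stop UAG at 30 → 18 nt; AUG at 39, stop UAG at 42 → 6 nt.
ORFs ≥ 2 codons: frame 2 47–52 (2 codons), frame 3 3–32 (10 codons), frame 3 15–32 (6 codons), frame 3 39–44 (2 codons). Count = 4.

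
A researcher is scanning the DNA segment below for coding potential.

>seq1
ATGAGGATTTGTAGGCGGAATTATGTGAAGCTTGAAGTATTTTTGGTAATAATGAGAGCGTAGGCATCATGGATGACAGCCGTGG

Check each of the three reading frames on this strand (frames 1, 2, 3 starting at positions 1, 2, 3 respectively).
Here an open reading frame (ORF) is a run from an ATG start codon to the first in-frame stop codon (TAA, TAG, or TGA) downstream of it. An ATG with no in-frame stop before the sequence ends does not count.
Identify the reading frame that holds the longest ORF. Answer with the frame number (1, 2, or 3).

1

Frame 1: ATG AGG ATT TGT AGG CGG AAT TAT GTG AAG CTT GAA GTA TTT TTG GTA ATA ATG AGA GCG TAG GCA TCA TGG ATG ACA GCC GTG — ATG at 1, stop TAG at 61 → 63 nt; ATG at 52, stop TAG at 61 → 12 nt.
Frame 2: TGA GGA TTT GTA GGC GGA ATT ATG TGA AGC TTG AAG TAT TTT TGG TAA TAA TGA GAG CGT AGG CAT CAT GGA TGA CAG CCG TGG — ATG at 23, stop TGA at 26 → 6 nt.
Frame 3: GAG GAT TTG TAG GCG GAA TTA TGT GAA GCT TGA AGT ATT TTT GGT AAT AAT GAG AGC GTA GGC ATC ATG GAT GAC AGC CGT — no ATG→stop ORF.
Longest ORF is 63 nt in frame 1 (positions 1–63).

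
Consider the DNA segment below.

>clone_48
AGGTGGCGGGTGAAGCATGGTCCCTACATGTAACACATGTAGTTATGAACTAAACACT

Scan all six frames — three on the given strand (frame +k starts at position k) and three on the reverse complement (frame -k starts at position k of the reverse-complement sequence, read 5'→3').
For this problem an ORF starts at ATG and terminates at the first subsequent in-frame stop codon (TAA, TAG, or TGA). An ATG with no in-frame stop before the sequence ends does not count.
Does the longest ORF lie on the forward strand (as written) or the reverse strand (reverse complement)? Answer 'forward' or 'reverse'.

Reverse complement (5'→3'): AGTGTTTAGTTCATAACTACATGTGTTACATGTAGGGACCATGCTTCACCCGCCACCT
Frame +1: AGG TGG CGG GTG AAG CAT GGT CCC TAC ATG TAA CAC ATG TAG TTA TGA ACT AAA CAC — ATG at 28, stop TAA at 31 → 6 nt; ATG at 37, stop TAG at 40 → 6 nt.
Frame +2: GGT GGC GGG TGA AGC ATG GTC CCT ACA TGT AAC ACA TGT AGT TAT GAA CTA AAC ACT — no ATG→stop ORF.
Frame +3: GTG GCG GGT GAA GCA TGG TCC CTA CAT GTA ACA CAT GTA GTT ATG AAC TAA ACA — ATG at 45, stop TAA at 51 → 9 nt.
Frame -1: AGT GTT TAG TTC ATA ACT ACA TGT GTT ACA TGT AGG GAC CAT GCT TCA CCC GCC ACC — no ATG→stop ORF.
Frame -2: GTG TTT AGT TCA TAA CTA CAT GTG TTA CAT GTA GGG ACC ATG CTT CAC CCG CCA CCT — no ATG→stop ORF.
Frame -3: TGT TTA GTT CAT AAC TAC ATG TGT TAC ATG TAG GGA CCA TGC TTC ACC CGC CAC — ATG at 21, stop TAG at 33 → 15 nt; ATG at 30, stop TAG at 33 → 6 nt.
Forward-strand max 9 nt; reverse-strand max 15 nt. The reverse strand has the longer ORF.

reverse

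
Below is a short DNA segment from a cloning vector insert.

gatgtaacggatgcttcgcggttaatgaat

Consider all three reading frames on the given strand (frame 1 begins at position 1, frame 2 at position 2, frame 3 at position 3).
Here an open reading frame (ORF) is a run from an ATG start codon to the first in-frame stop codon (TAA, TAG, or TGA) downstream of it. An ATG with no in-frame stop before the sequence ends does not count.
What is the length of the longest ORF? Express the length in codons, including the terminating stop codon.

5

Frame 1: GAT GTA ACG GAT GCT TCG CGG TTA ATG AAT — no ATG→stop ORF.
Frame 2: ATG TAA CGG ATG CTT CGC GGT TAA TGA — ATG at 2, stop TAA at 5 → 6 nt; ATG at 11, stop TAA at 23 → 15 nt.
Frame 3: TGT AAC GGA TGC TTC GCG GTT AAT GAA — no ATG→stop ORF.
Longest: frame 2, positions 11–25, 15 nt = 5 codons = 4 aa. → 5 codons.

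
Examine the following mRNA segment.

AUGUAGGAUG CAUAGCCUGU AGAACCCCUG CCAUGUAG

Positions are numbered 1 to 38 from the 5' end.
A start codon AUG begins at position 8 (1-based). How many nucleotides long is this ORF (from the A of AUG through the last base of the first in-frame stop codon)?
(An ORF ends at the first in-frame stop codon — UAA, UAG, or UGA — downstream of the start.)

Codons from position 8: AUG (8–10), CAU (11–13), AGC (14–16), CUG (17–19), UAG (20–22).
UAG is the first in-frame stop; ORF spans 8–22, 15 nucleotides.

15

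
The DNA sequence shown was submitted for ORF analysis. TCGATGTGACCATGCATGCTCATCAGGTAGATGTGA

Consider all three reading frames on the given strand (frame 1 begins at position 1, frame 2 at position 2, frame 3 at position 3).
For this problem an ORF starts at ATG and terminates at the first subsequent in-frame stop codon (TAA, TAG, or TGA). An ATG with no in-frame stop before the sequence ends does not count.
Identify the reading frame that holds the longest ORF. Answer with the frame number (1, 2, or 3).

1

Frame 1: TCG ATG TGA CCA TGC ATG CTC ATC AGG TAG ATG TGA — ATG at 4, stop TGA at 7 → 6 nt; ATG at 16, stop TAG at 28 → 15 nt; ATG at 31, stop TGA at 34 → 6 nt.
Frame 2: CGA TGT GAC CAT GCA TGC TCA TCA GGT AGA TGT — no ATG→stop ORF.
Frame 3: GAT GTG ACC ATG CAT GCT CAT CAG GTA GAT GTG — no ATG→stop ORF.
Longest ORF is 15 nt in frame 1 (positions 16–30).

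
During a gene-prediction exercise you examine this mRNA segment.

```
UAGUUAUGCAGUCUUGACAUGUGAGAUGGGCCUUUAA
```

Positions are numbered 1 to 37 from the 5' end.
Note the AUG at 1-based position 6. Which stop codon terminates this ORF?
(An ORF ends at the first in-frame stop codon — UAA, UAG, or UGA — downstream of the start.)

Codons from position 6: AUG (6–8), CAG (9–11), UCU (12–14), UGA (15–17).
The first in-frame stop codon is UGA.

UGA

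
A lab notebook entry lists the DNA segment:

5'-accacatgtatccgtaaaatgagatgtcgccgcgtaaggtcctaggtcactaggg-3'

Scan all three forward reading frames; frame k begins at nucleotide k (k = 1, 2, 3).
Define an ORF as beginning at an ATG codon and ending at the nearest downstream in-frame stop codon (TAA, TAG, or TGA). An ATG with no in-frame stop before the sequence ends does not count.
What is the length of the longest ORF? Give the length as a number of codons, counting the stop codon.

10

Frame 1: ACC ACA TGT ATC CGT AAA ATG AGA TGT CGC CGC GTA AGG TCC TAG GTC ACT AGG — ATG at 19, stop TAG at 43 → 27 nt.
Frame 2: CCA CAT GTA TCC GTA AAA TGA GAT GTC GCC GCG TAA GGT CCT AGG TCA CTA GGG — no ATG→stop ORF.
Frame 3: CAC ATG TAT CCG TAA AAT GAG ATG TCG CCG CGT AAG GTC CTA GGT CAC TAG — ATG at 6, stop TAA at 15 → 12 nt; ATG at 24, stop TAG at 51 → 30 nt.
Longest: frame 3, positions 24–53, 30 nt = 10 codons = 9 aa. → 10 codons.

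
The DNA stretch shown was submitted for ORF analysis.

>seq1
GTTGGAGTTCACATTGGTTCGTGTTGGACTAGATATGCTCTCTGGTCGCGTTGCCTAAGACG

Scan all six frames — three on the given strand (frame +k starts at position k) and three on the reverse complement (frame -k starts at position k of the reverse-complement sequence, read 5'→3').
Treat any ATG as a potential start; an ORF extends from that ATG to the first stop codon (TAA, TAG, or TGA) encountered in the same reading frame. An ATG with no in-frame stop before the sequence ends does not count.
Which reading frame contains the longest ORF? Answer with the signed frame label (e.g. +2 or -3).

+2

Reverse complement (5'→3'): CGTCTTAGGCAACGCGACCAGAGAGCATATCTAGTCCAACACGAACCAATGTGAACTCCAAC
Frame +1: GTT GGA GTT CAC ATT GGT TCG TGT TGG ACT AGA TAT GCT CTC TGG TCG CGT TGC CTA AGA — no ATG→stop ORF.
Frame +2: TTG GAG TTC ACA TTG GTT CGT GTT GGA CTA GAT ATG CTC TCT GGT CGC GTT GCC TAA GAC — ATG at 35, stop TAA at 56 → 24 nt.
Frame +3: TGG AGT TCA CAT TGG TTC GTG TTG GAC TAG ATA TGC TCT CTG GTC GCG TTG CCT AAG ACG — no ATG→stop ORF.
Frame -1: CGT CTT AGG CAA CGC GAC CAG AGA GCA TAT CTA GTC CAA CAC GAA CCA ATG TGA ACT CCA — ATG at 49, stop TGA at 52 → 6 nt.
Frame -2: GTC TTA GGC AAC GCG ACC AGA GAG CAT ATC TAG TCC AAC ACG AAC CAA TGT GAA CTC CAA — no ATG→stop ORF.
Frame -3: TCT TAG GCA ACG CGA CCA GAG AGC ATA TCT AGT CCA ACA CGA ACC AAT GTG AAC TCC AAC — no ATG→stop ORF.
Longest ORF is 24 nt in frame +2 (positions 35–58).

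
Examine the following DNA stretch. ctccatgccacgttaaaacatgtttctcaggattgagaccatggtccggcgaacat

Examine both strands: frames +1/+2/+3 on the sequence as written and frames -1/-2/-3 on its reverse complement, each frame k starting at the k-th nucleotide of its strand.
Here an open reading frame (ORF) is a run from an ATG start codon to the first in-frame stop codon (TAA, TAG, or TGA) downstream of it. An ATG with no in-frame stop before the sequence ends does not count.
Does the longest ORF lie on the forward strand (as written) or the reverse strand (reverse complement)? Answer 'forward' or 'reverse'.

reverse

Reverse complement (5'→3'): ATGTTCGCCGGACCATGGTCTCAATCCTGAGAAACATGTTTTAACGTGGCATGGAG
Frame +1: CTC CAT GCC ACG TTA AAA CAT GTT TCT CAG GAT TGA GAC CAT GGT CCG GCG AAC — no ATG→stop ORF.
Frame +2: TCC ATG CCA CGT TAA AAC ATG TTT CTC AGG ATT GAG ACC ATG GTC CGG CGA ACA — ATG at 5, stop TAA at 14 → 12 nt.
Frame +3: CCA TGC CAC GTT AAA ACA TGT TTC TCA GGA TTG AGA CCA TGG TCC GGC GAA CAT — no ATG→stop ORF.
Frame -1: ATG TTC GCC GGA CCA TGG TCT CAA TCC TGA GAA ACA TGT TTT AAC GTG GCA TGG — ATG at 1, stop TGA at 28 → 30 nt.
Frame -2: TGT TCG CCG GAC CAT GGT CTC AAT CCT GAG AAA CAT GTT TTA ACG TGG CAT GGA — no ATG→stop ORF.
Frame -3: GTT CGC CGG ACC ATG GTC TCA ATC CTG AGA AAC ATG TTT TAA CGT GGC ATG GAG — ATG at 15, stop TAA at 42 → 30 nt; ATG at 36, stop TAA at 42 → 9 nt.
Forward-strand max 12 nt; reverse-strand max 30 nt. The reverse strand has the longer ORF.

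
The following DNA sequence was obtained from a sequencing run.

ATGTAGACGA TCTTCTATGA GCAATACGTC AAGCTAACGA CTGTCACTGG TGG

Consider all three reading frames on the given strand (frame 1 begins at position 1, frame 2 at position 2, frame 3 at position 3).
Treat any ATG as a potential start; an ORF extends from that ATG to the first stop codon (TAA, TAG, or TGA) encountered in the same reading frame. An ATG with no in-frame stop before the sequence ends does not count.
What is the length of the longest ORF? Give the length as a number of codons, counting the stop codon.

7

Frame 1: ATG TAG ACG ATC TTC TAT GAG CAA TAC GTC AAG CTA ACG ACT GTC ACT GGT — ATG at 1, stop TAG at 4 → 6 nt.
Frame 2: TGT AGA CGA TCT TCT ATG AGC AAT ACG TCA AGC TAA CGA CTG TCA CTG GTG — ATG at 17, stop TAA at 35 → 21 nt.
Frame 3: GTA GAC GAT CTT CTA TGA GCA ATA CGT CAA GCT AAC GAC TGT CAC TGG TGG — no ATG→stop ORF.
Longest: frame 2, positions 17–37, 21 nt = 7 codons = 6 aa. → 7 codons.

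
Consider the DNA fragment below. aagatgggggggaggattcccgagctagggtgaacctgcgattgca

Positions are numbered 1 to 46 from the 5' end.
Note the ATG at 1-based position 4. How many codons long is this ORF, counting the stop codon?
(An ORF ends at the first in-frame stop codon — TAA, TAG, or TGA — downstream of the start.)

Codons from position 4: ATG (4–6), GGG (7–9), GGG (10–12), AGG (13–15), ATT (16–18), CCC (19–21), GAG (22–24), CTA (25–27), GGG (28–30), TGA (31–33).
TGA is the first in-frame stop; that's 10 codons including the stop.

10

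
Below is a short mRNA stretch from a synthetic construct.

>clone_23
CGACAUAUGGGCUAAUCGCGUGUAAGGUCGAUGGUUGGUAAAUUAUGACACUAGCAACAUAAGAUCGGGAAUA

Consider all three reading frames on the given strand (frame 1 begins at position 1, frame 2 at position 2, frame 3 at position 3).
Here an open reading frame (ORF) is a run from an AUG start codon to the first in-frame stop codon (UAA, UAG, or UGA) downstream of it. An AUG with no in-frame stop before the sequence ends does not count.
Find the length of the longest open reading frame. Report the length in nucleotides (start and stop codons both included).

Frame 1: CGA CAU AUG GGC UAA UCG CGU GUA AGG UCG AUG GUU GGU AAA UUA UGA CAC UAG CAA CAU AAG AUC GGG AAU — AUG at 7, stop UAA at 13 → 9 nt; AUG at 31, stop UGA at 46 → 18 nt.
Frame 2: GAC AUA UGG GCU AAU CGC GUG UAA GGU CGA UGG UUG GUA AAU UAU GAC ACU AGC AAC AUA AGA UCG GGA AUA — no AUG→stop ORF.
Frame 3: ACA UAU GGG CUA AUC GCG UGU AAG GUC GAU GGU UGG UAA AUU AUG ACA CUA GCA ACA UAA GAU CGG GAA — AUG at 45, stop UAA at 60 → 18 nt.
Longest: frame 1, positions 31–48, 18 nt = 6 codons = 5 aa. → 18 nucleotides.

18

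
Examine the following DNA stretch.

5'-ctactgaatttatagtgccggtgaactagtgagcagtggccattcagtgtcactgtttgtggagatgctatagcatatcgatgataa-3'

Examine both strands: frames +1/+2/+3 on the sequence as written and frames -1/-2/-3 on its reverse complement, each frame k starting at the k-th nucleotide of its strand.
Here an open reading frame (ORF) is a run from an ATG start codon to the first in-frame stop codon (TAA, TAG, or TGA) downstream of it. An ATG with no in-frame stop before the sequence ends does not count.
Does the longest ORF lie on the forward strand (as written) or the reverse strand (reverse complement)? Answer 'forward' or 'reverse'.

reverse

Reverse complement (5'→3'): TTATCATCGATATGCTATAGCATCTCCACAAACAGTGACACTGAATGGCCACTGCTCACTAGTTCACCGGCACTATAAATTCAGTAG
Frame +1: CTA CTG AAT TTA TAG TGC CGG TGA ACT AGT GAG CAG TGG CCA TTC AGT GTC ACT GTT TGT GGA GAT GCT ATA GCA TAT CGA TGA TAA — no ATG→stop ORF.
Frame +2: TAC TGA ATT TAT AGT GCC GGT GAA CTA GTG AGC AGT GGC CAT TCA GTG TCA CTG TTT GTG GAG ATG CTA TAG CAT ATC GAT GAT — ATG at 65, stop TAG at 71 → 9 nt.
Frame +3: ACT GAA TTT ATA GTG CCG GTG AAC TAG TGA GCA GTG GCC ATT CAG TGT CAC TGT TTG TGG AGA TGC TAT AGC ATA TCG ATG ATA — no ATG→stop ORF.
Frame -1: TTA TCA TCG ATA TGC TAT AGC ATC TCC ACA AAC AGT GAC ACT GAA TGG CCA CTG CTC ACT AGT TCA CCG GCA CTA TAA ATT CAG TAG — no ATG→stop ORF.
Frame -2: TAT CAT CGA TAT GCT ATA GCA TCT CCA CAA ACA GTG ACA CTG AAT GGC CAC TGC TCA CTA GTT CAC CGG CAC TAT AAA TTC AGT — no ATG→stop ORF.
Frame -3: ATC ATC GAT ATG CTA TAG CAT CTC CAC AAA CAG TGA CAC TGA ATG GCC ACT GCT CAC TAG TTC ACC GGC ACT ATA AAT TCA GTA — ATG at 12, stop TAG at 18 → 9 nt; ATG at 45, stop TAG at 60 → 18 nt.
Forward-strand max 9 nt; reverse-strand max 18 nt. The reverse strand has the longer ORF.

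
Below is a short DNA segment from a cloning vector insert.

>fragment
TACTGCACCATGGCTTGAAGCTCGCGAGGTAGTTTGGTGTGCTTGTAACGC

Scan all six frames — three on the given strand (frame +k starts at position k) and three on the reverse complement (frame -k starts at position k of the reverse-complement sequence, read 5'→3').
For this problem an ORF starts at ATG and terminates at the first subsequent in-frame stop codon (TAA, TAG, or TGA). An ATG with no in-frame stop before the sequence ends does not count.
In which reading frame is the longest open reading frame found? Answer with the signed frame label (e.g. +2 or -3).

+1

Reverse complement (5'→3'): GCGTTACAAGCACACCAAACTACCTCGCGAGCTTCAAGCCATGGTGCAGTA
Frame +1: TAC TGC ACC ATG GCT TGA AGC TCG CGA GGT AGT TTG GTG TGC TTG TAA CGC — ATG at 10, stop TGA at 16 → 9 nt.
Frame +2: ACT GCA CCA TGG CTT GAA GCT CGC GAG GTA GTT TGG TGT GCT TGT AAC — no ATG→stop ORF.
Frame +3: CTG CAC CAT GGC TTG AAG CTC GCG AGG TAG TTT GGT GTG CTT GTA ACG — no ATG→stop ORF.
Frame -1: GCG TTA CAA GCA CAC CAA ACT ACC TCG CGA GCT TCA AGC CAT GGT GCA GTA — no ATG→stop ORF.
Frame -2: CGT TAC AAG CAC ACC AAA CTA CCT CGC GAG CTT CAA GCC ATG GTG CAG — no ATG→stop ORF.
Frame -3: GTT ACA AGC ACA CCA AAC TAC CTC GCG AGC TTC AAG CCA TGG TGC AGT — no ATG→stop ORF.
Longest ORF is 9 nt in frame +1 (positions 10–18).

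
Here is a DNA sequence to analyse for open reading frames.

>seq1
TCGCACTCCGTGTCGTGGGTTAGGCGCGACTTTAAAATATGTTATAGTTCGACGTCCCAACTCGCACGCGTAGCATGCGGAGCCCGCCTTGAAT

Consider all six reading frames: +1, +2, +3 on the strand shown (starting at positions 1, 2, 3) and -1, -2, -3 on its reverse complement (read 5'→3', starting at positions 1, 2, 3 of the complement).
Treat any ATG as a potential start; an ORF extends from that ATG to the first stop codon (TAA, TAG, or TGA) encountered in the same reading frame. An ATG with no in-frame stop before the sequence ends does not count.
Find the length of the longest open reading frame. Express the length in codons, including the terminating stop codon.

Reverse complement (5'→3'): ATTCAAGGCGGGCTCCGCATGCTACGCGTGCGAGTTGGGACGTCGAACTATAACATATTTTAAAGTCGCGCCTAACCCACGACACGGAGTGCGA
Frame +1: TCG CAC TCC GTG TCG TGG GTT AGG CGC GAC TTT AAA ATA TGT TAT AGT TCG ACG TCC CAA CTC GCA CGC GTA GCA TGC GGA GCC CGC CTT GAA — no ATG→stop ORF.
Frame +2: CGC ACT CCG TGT CGT GGG TTA GGC GCG ACT TTA AAA TAT GTT ATA GTT CGA CGT CCC AAC TCG CAC GCG TAG CAT GCG GAG CCC GCC TTG AAT — no ATG→stop ORF.
Frame +3: GCA CTC CGT GTC GTG GGT TAG GCG CGA CTT TAA AAT ATG TTA TAG TTC GAC GTC CCA ACT CGC ACG CGT AGC ATG CGG AGC CCG CCT TGA — ATG at 39, stop TAG at 45 → 9 nt; ATG at 75, stop TGA at 90 → 18 nt.
Frame -1: ATT CAA GGC GGG CTC CGC ATG CTA CGC GTG CGA GTT GGG ACG TCG AAC TAT AAC ATA TTT TAA AGT CGC GCC TAA CCC ACG ACA CGG AGT GCG — ATG at 19, stop TAA at 61 → 45 nt.
Frame -2: TTC AAG GCG GGC TCC GCA TGC TAC GCG TGC GAG TTG GGA CGT CGA ACT ATA ACA TAT TTT AAA GTC GCG CCT AAC CCA CGA CAC GGA GTG CGA — no ATG→stop ORF.
Frame -3: TCA AGG CGG GCT CCG CAT GCT ACG CGT GCG AGT TGG GAC GTC GAA CTA TAA CAT ATT TTA AAG TCG CGC CTA ACC CAC GAC ACG GAG TGC — no ATG→stop ORF.
Longest: frame -1, positions 19–63, 45 nt = 15 codons = 14 aa. → 15 codons.

15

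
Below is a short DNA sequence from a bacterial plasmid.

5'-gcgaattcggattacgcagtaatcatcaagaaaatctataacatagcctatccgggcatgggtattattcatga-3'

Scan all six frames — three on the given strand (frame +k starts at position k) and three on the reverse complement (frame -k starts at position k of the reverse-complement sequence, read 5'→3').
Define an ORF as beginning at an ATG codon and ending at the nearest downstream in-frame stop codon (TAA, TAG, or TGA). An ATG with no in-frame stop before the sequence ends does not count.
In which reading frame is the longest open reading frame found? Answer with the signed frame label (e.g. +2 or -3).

Reverse complement (5'→3'): TCATGAATAATACCCATGCCCGGATAGGCTATGTTATAGATTTTCTTGATGATTACTGCGTAATCCGAATTCGC
Frame +1: GCG AAT TCG GAT TAC GCA GTA ATC ATC AAG AAA ATC TAT AAC ATA GCC TAT CCG GGC ATG GGT ATT ATT CAT — no ATG→stop ORF.
Frame +2: CGA ATT CGG ATT ACG CAG TAA TCA TCA AGA AAA TCT ATA ACA TAG CCT ATC CGG GCA TGG GTA TTA TTC ATG — no ATG→stop ORF.
Frame +3: GAA TTC GGA TTA CGC AGT AAT CAT CAA GAA AAT CTA TAA CAT AGC CTA TCC GGG CAT GGG TAT TAT TCA TGA — no ATG→stop ORF.
Frame -1: TCA TGA ATA ATA CCC ATG CCC GGA TAG GCT ATG TTA TAG ATT TTC TTG ATG ATT ACT GCG TAA TCC GAA TTC — ATG at 16, stop TAG at 25 → 12 nt; ATG at 31, stop TAG at 37 → 9 nt; ATG at 49, stop TAA at 61 → 15 nt.
Frame -2: CAT GAA TAA TAC CCA TGC CCG GAT AGG CTA TGT TAT AGA TTT TCT TGA TGA TTA CTG CGT AAT CCG AAT TCG — no ATG→stop ORF.
Frame -3: ATG AAT AAT ACC CAT GCC CGG ATA GGC TAT GTT ATA GAT TTT CTT GAT GAT TAC TGC GTA ATC CGA ATT CGC — no ATG→stop ORF.
Longest ORF is 15 nt in frame -1 (positions 49–63).

-1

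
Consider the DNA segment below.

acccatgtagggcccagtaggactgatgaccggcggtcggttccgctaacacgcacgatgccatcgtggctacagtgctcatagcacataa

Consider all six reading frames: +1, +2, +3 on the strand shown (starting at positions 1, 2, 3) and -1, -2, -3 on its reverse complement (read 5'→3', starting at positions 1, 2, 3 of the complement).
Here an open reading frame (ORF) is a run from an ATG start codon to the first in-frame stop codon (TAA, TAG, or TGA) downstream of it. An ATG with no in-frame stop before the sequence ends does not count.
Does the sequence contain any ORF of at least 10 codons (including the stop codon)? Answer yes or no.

Reverse complement (5'→3'): TTATGTGCTATGAGCACTGTAGCCACGATGGCATCGTGCGTGTTAGCGGAACCGACCGCCGGTCATCAGTCCTACTGGGCCCTACATGGGT
Frame +1: ACC CAT GTA GGG CCC AGT AGG ACT GAT GAC CGG CGG TCG GTT CCG CTA ACA CGC ACG ATG CCA TCG TGG CTA CAG TGC TCA TAG CAC ATA — ATG at 58, stop TAG at 82 → 27 nt.
Frame +2: CCC ATG TAG GGC CCA GTA GGA CTG ATG ACC GGC GGT CGG TTC CGC TAA CAC GCA CGA TGC CAT CGT GGC TAC AGT GCT CAT AGC ACA TAA — ATG at 5, stop TAG at 8 → 6 nt; ATG at 26, stop TAA at 47 → 24 nt.
Frame +3: CCA TGT AGG GCC CAG TAG GAC TGA TGA CCG GCG GTC GGT TCC GCT AAC ACG CAC GAT GCC ATC GTG GCT ACA GTG CTC ATA GCA CAT — no ATG→stop ORF.
Frame -1: TTA TGT GCT ATG AGC ACT GTA GCC ACG ATG GCA TCG TGC GTG TTA GCG GAA CCG ACC GCC GGT CAT CAG TCC TAC TGG GCC CTA CAT GGG — no ATG→stop ORF.
Frame -2: TAT GTG CTA TGA GCA CTG TAG CCA CGA TGG CAT CGT GCG TGT TAG CGG AAC CGA CCG CCG GTC ATC AGT CCT ACT GGG CCC TAC ATG GGT — no ATG→stop ORF.
Frame -3: ATG TGC TAT GAG CAC TGT AGC CAC GAT GGC ATC GTG CGT GTT AGC GGA ACC GAC CGC CGG TCA TCA GTC CTA CTG GGC CCT ACA TGG — no ATG→stop ORF.
Largest ORF found is 9 codons < 10, so no.

no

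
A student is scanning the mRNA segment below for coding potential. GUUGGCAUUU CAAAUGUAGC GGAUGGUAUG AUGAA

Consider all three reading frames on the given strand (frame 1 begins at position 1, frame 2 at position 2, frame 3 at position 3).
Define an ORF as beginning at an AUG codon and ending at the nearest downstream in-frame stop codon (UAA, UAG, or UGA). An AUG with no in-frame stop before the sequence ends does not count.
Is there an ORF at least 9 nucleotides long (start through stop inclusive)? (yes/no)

yes

Frame 1: GUU GGC AUU UCA AAU GUA GCG GAU GGU AUG AUG — no AUG→stop ORF.
Frame 2: UUG GCA UUU CAA AUG UAG CGG AUG GUA UGA UGA — AUG at 14, stop UAG at 17 → 6 nt; AUG at 23, stop UGA at 29 → 9 nt.
Frame 3: UGG CAU UUC AAA UGU AGC GGA UGG UAU GAU GAA — no AUG→stop ORF.
Frame 2 has an ORF of 9 nucleotides (positions 23–31) ≥ 9, so yes.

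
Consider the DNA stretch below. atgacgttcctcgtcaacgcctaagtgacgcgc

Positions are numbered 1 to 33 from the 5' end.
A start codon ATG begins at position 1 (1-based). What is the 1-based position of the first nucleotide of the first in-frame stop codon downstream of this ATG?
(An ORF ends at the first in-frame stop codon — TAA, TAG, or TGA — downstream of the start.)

Codons from position 1: ATG (1–3), ACG (4–6), TTC (7–9), CTC (10–12), GTC (13–15), AAC (16–18), GCC (19–21), TAA (22–24).
TAA is a stop codon; it begins at position 22.

22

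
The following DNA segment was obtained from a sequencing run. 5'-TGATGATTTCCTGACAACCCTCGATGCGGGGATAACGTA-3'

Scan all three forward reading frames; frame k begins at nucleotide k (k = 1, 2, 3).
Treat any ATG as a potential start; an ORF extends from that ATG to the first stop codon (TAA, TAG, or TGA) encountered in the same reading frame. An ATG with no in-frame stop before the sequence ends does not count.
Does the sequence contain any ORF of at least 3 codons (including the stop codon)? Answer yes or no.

Frame 1: TGA TGA TTT CCT GAC AAC CCT CGA TGC GGG GAT AAC GTA — no ATG→stop ORF.
Frame 2: GAT GAT TTC CTG ACA ACC CTC GAT GCG GGG ATA ACG — no ATG→stop ORF.
Frame 3: ATG ATT TCC TGA CAA CCC TCG ATG CGG GGA TAA CGT — ATG at 3, stop TGA at 12 → 12 nt; ATG at 24, stop TAA at 33 → 12 nt.
Frame 3 has an ORF of 4 codons (positions 3–14) ≥ 3, so yes.

yes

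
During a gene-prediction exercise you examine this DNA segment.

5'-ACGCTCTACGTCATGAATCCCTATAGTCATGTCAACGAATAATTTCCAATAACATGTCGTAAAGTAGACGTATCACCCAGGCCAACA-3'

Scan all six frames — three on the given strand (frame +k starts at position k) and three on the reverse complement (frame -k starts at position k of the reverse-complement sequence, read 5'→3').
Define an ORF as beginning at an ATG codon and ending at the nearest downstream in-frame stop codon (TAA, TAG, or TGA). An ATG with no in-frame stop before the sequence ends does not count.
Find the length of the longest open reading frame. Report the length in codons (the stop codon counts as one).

10

Reverse complement (5'→3'): TGTTGGCCTGGGTGATACGTCTACTTTACGACATGTTATTGGAAATTATTCGTTGACATGACTATAGGGATTCATGACGTAGAGCGT
Frame +1: ACG CTC TAC GTC ATG AAT CCC TAT AGT CAT GTC AAC GAA TAA TTT CCA ATA ACA TGT CGT AAA GTA GAC GTA TCA CCC AGG CCA ACA — ATG at 13, stop TAA at 40 → 30 nt.
Frame +2: CGC TCT ACG TCA TGA ATC CCT ATA GTC ATG TCA ACG AAT AAT TTC CAA TAA CAT GTC GTA AAG TAG ACG TAT CAC CCA GGC CAA — ATG at 29, stop TAA at 50 → 24 nt.
Frame +3: GCT CTA CGT CAT GAA TCC CTA TAG TCA TGT CAA CGA ATA ATT TCC AAT AAC ATG TCG TAA AGT AGA CGT ATC ACC CAG GCC AAC — ATG at 54, stop TAA at 60 → 9 nt.
Frame -1: TGT TGG CCT GGG TGA TAC GTC TAC TTT ACG ACA TGT TAT TGG AAA TTA TTC GTT GAC ATG ACT ATA GGG ATT CAT GAC GTA GAG CGT — no ATG→stop ORF.
Frame -2: GTT GGC CTG GGT GAT ACG TCT ACT TTA CGA CAT GTT ATT GGA AAT TAT TCG TTG ACA TGA CTA TAG GGA TTC ATG ACG TAG AGC — ATG at 74, stop TAG at 80 → 9 nt.
Frame -3: TTG GCC TGG GTG ATA CGT CTA CTT TAC GAC ATG TTA TTG GAA ATT ATT CGT TGA CAT GAC TAT AGG GAT TCA TGA CGT AGA GCG — ATG at 33, stop TGA at 54 → 24 nt.
Longest: frame +1, positions 13–42, 30 nt = 10 codons = 9 aa. → 10 codons.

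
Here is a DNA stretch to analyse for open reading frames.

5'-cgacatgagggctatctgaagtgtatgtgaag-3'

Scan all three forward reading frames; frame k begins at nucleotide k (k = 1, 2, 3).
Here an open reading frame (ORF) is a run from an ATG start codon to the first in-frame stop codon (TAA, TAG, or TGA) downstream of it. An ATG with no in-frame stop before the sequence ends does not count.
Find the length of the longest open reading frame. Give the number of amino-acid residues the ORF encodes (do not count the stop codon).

Frame 1: CGA CAT GAG GGC TAT CTG AAG TGT ATG TGA — ATG at 25, stop TGA at 28 → 6 nt.
Frame 2: GAC ATG AGG GCT ATC TGA AGT GTA TGT GAA — ATG at 5, stop TGA at 17 → 15 nt.
Frame 3: ACA TGA GGG CTA TCT GAA GTG TAT GTG AAG — no ATG→stop ORF.
Longest: frame 2, positions 5–19, 15 nt = 5 codons = 4 aa. → 4 amino acids.

4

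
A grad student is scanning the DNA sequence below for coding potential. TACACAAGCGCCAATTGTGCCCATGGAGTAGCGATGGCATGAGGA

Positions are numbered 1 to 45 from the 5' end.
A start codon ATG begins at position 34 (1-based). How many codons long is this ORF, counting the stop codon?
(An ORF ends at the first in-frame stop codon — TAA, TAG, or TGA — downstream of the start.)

3

Codons from position 34: ATG (34–36), GCA (37–39), TGA (40–42).
TGA is the first in-frame stop; that's 3 codons including the stop.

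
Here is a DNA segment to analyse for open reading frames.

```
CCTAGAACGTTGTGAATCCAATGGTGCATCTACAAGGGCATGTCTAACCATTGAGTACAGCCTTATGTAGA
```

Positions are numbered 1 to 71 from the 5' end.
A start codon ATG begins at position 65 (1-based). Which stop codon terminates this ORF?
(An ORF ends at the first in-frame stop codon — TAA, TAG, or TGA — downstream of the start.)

Codons from position 65: ATG (65–67), TAG (68–70).
The first in-frame stop codon is TAG.

TAG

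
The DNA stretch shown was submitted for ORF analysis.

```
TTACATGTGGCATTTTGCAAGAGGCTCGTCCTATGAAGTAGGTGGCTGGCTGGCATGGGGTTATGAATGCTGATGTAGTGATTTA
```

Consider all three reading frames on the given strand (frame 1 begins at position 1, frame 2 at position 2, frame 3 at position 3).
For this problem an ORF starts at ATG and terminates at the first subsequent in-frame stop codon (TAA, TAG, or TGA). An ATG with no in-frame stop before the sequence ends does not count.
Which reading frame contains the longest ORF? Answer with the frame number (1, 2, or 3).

Frame 1: TTA CAT GTG GCA TTT TGC AAG AGG CTC GTC CTA TGA AGT AGG TGG CTG GCT GGC ATG GGG TTA TGA ATG CTG ATG TAG TGA TTT — ATG at 55, stop TGA at 64 → 12 nt; ATG at 67, stop TAG at 76 → 12 nt; ATG at 73, stop TAG at 76 → 6 nt.
Frame 2: TAC ATG TGG CAT TTT GCA AGA GGC TCG TCC TAT GAA GTA GGT GGC TGG CTG GCA TGG GGT TAT GAA TGC TGA TGT AGT GAT TTA — ATG at 5, stop TGA at 71 → 69 nt.
Frame 3: ACA TGT GGC ATT TTG CAA GAG GCT CGT CCT ATG AAG TAG GTG GCT GGC TGG CAT GGG GTT ATG AAT GCT GAT GTA GTG ATT — ATG at 33, stop TAG at 39 → 9 nt.
Longest ORF is 69 nt in frame 2 (positions 5–73).

2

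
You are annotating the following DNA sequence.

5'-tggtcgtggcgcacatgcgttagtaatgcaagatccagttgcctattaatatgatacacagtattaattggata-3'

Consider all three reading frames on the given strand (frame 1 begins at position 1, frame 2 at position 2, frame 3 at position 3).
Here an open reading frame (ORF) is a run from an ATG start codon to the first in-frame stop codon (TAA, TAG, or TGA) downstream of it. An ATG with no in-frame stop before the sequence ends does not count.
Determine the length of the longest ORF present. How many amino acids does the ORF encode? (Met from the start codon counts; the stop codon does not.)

7

Frame 1: TGG TCG TGG CGC ACA TGC GTT AGT AAT GCA AGA TCC AGT TGC CTA TTA ATA TGA TAC ACA GTA TTA ATT GGA — no ATG→stop ORF.
Frame 2: GGT CGT GGC GCA CAT GCG TTA GTA ATG CAA GAT CCA GTT GCC TAT TAA TAT GAT ACA CAG TAT TAA TTG GAT — ATG at 26, stop TAA at 47 → 24 nt.
Frame 3: GTC GTG GCG CAC ATG CGT TAG TAA TGC AAG ATC CAG TTG CCT ATT AAT ATG ATA CAC AGT ATT AAT TGG ATA — ATG at 15, stop TAG at 21 → 9 nt.
Longest: frame 2, positions 26–49, 24 nt = 8 codons = 7 aa. → 7 amino acids.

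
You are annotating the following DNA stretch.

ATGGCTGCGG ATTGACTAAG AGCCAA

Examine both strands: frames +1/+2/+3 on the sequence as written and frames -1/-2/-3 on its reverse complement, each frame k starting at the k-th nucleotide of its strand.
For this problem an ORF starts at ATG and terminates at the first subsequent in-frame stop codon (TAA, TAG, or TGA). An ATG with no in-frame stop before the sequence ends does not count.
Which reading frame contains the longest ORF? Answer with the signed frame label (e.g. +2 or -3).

+1

Reverse complement (5'→3'): TTGGCTCTTAGTCAATCCGCAGCCAT
Frame +1: ATG GCT GCG GAT TGA CTA AGA GCC — ATG at 1, stop TGA at 13 → 15 nt.
Frame +2: TGG CTG CGG ATT GAC TAA GAG CCA — no ATG→stop ORF.
Frame +3: GGC TGC GGA TTG ACT AAG AGC CAA — no ATG→stop ORF.
Frame -1: TTG GCT CTT AGT CAA TCC GCA GCC — no ATG→stop ORF.
Frame -2: TGG CTC TTA GTC AAT CCG CAG CCA — no ATG→stop ORF.
Frame -3: GGC TCT TAG TCA ATC CGC AGC CAT — no ATG→stop ORF.
Longest ORF is 15 nt in frame +1 (positions 1–15).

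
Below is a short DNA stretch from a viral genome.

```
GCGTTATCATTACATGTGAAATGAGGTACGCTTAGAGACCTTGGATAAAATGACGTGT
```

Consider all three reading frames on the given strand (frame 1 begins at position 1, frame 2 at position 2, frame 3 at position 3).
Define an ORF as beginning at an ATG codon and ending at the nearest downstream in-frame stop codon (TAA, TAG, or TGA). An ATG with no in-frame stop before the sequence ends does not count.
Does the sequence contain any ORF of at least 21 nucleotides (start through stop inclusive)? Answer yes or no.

Frame 1: GCG TTA TCA TTA CAT GTG AAA TGA GGT ACG CTT AGA GAC CTT GGA TAA AAT GAC GTG — no ATG→stop ORF.
Frame 2: CGT TAT CAT TAC ATG TGA AAT GAG GTA CGC TTA GAG ACC TTG GAT AAA ATG ACG TGT — ATG at 14, stop TGA at 17 → 6 nt.
Frame 3: GTT ATC ATT ACA TGT GAA ATG AGG TAC GCT TAG AGA CCT TGG ATA AAA TGA CGT — ATG at 21, stop TAG at 33 → 15 nt.
Largest ORF found is 15 nucleotides < 21, so no.

no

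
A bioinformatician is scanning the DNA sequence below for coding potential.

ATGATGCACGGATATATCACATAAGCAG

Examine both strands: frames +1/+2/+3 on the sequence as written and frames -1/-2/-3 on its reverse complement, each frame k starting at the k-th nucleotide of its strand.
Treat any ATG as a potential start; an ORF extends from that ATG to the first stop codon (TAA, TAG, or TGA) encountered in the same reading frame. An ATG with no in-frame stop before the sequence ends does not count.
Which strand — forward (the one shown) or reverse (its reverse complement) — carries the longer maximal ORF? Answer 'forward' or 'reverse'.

forward

Reverse complement (5'→3'): CTGCTTATGTGATATATCCGTGCATCAT
Frame +1: ATG ATG CAC GGA TAT ATC ACA TAA GCA — ATG at 1, stop TAA at 22 → 24 nt; ATG at 4, stop TAA at 22 → 21 nt.
Frame +2: TGA TGC ACG GAT ATA TCA CAT AAG CAG — no ATG→stop ORF.
Frame +3: GAT GCA CGG ATA TAT CAC ATA AGC — no ATG→stop ORF.
Frame -1: CTG CTT ATG TGA TAT ATC CGT GCA TCA — ATG at 7, stop TGA at 10 → 6 nt.
Frame -2: TGC TTA TGT GAT ATA TCC GTG CAT CAT — no ATG→stop ORF.
Frame -3: GCT TAT GTG ATA TAT CCG TGC ATC — no ATG→stop ORF.
Forward-strand max 24 nt; reverse-strand max 6 nt. The forward strand has the longer ORF.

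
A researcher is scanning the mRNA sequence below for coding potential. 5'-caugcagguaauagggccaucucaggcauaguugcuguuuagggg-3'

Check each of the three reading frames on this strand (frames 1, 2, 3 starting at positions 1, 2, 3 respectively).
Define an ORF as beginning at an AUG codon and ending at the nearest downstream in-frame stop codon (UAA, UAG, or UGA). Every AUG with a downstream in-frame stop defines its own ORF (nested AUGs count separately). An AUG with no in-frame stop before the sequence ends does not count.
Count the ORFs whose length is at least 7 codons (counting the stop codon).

1

Frame 1: CAU GCA GGU AAU AGG GCC AUC UCA GGC AUA GUU GCU GUU UAG GGG — no AUG→stop ORF.
Frame 2: AUG CAG GUA AUA GGG CCA UCU CAG GCA UAG UUG CUG UUU AGG — AUG at 2, stop UAG at 29 → 30 nt.
Frame 3: UGC AGG UAA UAG GGC CAU CUC AGG CAU AGU UGC UGU UUA GGG — no AUG→stop ORF.
ORFs ≥ 7 codons: frame 2 2–31 (10 codons). Count = 1.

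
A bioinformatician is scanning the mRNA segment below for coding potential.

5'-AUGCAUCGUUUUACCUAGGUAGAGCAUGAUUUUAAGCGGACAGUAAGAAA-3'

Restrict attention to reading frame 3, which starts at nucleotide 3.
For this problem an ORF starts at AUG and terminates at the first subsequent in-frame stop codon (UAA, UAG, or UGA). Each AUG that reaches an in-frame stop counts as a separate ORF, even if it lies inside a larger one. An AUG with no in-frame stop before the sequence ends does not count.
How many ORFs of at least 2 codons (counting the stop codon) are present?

0

Frame 3: GCA UCG UUU UAC CUA GGU AGA GCA UGA UUU UAA GCG GAC AGU AAG AAA — no AUG→stop ORF.
No ORF reaches 2 codons. Count = 0.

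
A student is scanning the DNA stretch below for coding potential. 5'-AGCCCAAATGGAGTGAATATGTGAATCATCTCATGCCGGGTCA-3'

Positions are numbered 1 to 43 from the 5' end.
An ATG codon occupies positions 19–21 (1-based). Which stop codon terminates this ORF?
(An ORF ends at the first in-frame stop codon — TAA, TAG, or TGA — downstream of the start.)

Codons from position 19: ATG (19–21), TGA (22–24).
The first in-frame stop codon is TGA.

TGA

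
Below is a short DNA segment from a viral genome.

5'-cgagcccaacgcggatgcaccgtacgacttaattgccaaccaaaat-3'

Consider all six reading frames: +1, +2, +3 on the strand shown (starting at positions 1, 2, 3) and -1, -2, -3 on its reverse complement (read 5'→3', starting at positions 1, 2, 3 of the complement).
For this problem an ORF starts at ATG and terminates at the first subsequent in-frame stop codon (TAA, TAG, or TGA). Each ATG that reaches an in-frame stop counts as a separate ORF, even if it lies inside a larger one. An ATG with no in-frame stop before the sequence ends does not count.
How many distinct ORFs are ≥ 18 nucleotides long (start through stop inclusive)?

1

Reverse complement (5'→3'): ATTTTGGTTGGCAATTAAGTCGTACGGTGCATCCGCGTTGGGCTCG
Frame +1: CGA GCC CAA CGC GGA TGC ACC GTA CGA CTT AAT TGC CAA CCA AAA — no ATG→stop ORF.
Frame +2: GAG CCC AAC GCG GAT GCA CCG TAC GAC TTA ATT GCC AAC CAA AAT — no ATG→stop ORF.
Frame +3: AGC CCA ACG CGG ATG CAC CGT ACG ACT TAA TTG CCA ACC AAA — ATG at 15, stop TAA at 30 → 18 nt.
Frame -1: ATT TTG GTT GGC AAT TAA GTC GTA CGG TGC ATC CGC GTT GGG CTC — no ATG→stop ORF.
Frame -2: TTT TGG TTG GCA ATT AAG TCG TAC GGT GCA TCC GCG TTG GGC TCG — no ATG→stop ORF.
Frame -3: TTT GGT TGG CAA TTA AGT CGT ACG GTG CAT CCG CGT TGG GCT — no ATG→stop ORF.
ORFs ≥ 18 nucleotides: frame +3 15–32 (18 nucleotides). Count = 1.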